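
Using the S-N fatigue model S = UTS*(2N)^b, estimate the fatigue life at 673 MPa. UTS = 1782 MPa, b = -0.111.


N = 0.5 * (S/UTS)^(1/b) = 0.5 * (673/1782)^(1/-0.111) = 3227.1085 cycles

3227.1085 cycles


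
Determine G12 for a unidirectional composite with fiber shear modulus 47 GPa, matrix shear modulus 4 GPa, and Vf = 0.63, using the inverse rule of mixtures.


1/G12 = Vf/Gf + (1-Vf)/Gm = 0.63/47 + 0.37/4
G12 = 9.44 GPa

9.44 GPa


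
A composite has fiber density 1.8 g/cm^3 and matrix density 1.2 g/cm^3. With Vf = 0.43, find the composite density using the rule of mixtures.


rho_c = rho_f*Vf + rho_m*(1-Vf) = 1.8*0.43 + 1.2*0.57 = 1.458 g/cm^3

1.458 g/cm^3


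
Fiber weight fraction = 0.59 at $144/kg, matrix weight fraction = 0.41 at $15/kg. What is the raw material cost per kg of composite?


Cost = cost_f*Wf + cost_m*Wm = 144*0.59 + 15*0.41 = $91.11/kg

$91.11/kg


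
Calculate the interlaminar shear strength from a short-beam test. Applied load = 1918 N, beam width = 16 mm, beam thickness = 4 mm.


ILSS = 3F/(4bh) = 3*1918/(4*16*4) = 22.48 MPa

22.48 MPa


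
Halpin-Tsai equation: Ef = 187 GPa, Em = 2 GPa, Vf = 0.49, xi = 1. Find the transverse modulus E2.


eta = (Ef/Em - 1)/(Ef/Em + xi) = (93.5 - 1)/(93.5 + 1) = 0.9788
E2 = Em*(1+xi*eta*Vf)/(1-eta*Vf) = 5.69 GPa

5.69 GPa


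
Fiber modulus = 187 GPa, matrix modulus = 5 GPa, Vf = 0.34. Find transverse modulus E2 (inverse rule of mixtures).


1/E2 = Vf/Ef + (1-Vf)/Em = 0.34/187 + 0.66/5
E2 = 7.47 GPa

7.47 GPa


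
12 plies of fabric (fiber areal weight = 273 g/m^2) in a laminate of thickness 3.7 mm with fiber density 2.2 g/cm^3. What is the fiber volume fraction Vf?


Vf = n * FAW / (rho_f * h * 1000) = 12 * 273 / (2.2 * 3.7 * 1000) = 0.4025

0.4025


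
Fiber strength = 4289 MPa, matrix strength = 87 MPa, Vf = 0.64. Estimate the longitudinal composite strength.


sigma_1 = sigma_f*Vf + sigma_m*(1-Vf) = 4289*0.64 + 87*0.36 = 2776.3 MPa

2776.3 MPa


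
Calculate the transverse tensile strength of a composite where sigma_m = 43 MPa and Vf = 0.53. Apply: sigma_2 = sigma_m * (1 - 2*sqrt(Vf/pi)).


factor = 1 - 2*sqrt(0.53/pi) = 0.1785
sigma_2 = 43 * 0.1785 = 7.68 MPa

7.68 MPa


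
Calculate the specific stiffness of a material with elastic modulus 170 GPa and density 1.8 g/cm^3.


Specific stiffness = E/rho = 170/1.8 = 94.4 GPa/(g/cm^3)

94.4 GPa/(g/cm^3)


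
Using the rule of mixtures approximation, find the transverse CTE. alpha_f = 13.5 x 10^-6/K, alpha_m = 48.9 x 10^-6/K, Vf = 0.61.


alpha_2 = alpha_f*Vf + alpha_m*(1-Vf) = 13.5*0.61 + 48.9*0.39 = 27.3 x 10^-6/K

27.3 x 10^-6/K


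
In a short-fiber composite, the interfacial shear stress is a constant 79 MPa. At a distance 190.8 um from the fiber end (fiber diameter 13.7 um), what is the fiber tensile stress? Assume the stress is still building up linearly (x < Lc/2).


Force balance: sigma_f * (pi*d^2/4) = tau * (pi*d) * x  ->  sigma_f = 4 * tau * x / d
sigma_f = 4 * 79 * 190.8 / 13.7 = 4400.9 MPa

4400.9 MPa


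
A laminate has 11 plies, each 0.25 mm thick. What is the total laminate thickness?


h = n * t_ply = 11 * 0.25 = 2.75 mm

2.75 mm


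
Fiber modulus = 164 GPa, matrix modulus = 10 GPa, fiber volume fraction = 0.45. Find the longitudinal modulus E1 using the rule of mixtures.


E1 = Ef*Vf + Em*(1-Vf) = 164*0.45 + 10*0.55 = 79.3 GPa

79.3 GPa


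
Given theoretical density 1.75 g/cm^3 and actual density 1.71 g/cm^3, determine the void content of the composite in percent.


Void% = (rho_theo - rho_actual)/rho_theo * 100 = (1.75 - 1.71)/1.75 * 100 = 2.29%

2.29%


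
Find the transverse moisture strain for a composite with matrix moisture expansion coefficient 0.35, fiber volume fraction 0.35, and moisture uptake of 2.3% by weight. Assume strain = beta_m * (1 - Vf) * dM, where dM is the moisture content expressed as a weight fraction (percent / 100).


dM = 2.3/100 = 0.023
strain = beta_m * (1-Vf) * dM = 0.35 * 0.65 * 0.023 = 0.0052325

0.0052325


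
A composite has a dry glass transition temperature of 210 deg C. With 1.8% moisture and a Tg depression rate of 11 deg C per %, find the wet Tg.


Tg_wet = Tg_dry - k*moisture = 210 - 11*1.8 = 190.2 deg C

190.2 deg C


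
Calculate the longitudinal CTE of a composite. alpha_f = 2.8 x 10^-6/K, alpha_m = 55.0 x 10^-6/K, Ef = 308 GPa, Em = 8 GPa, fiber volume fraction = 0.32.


E1 = Ef*Vf + Em*(1-Vf) = 104.0
alpha_1 = (alpha_f*Ef*Vf + alpha_m*Em*(1-Vf))/E1 = 5.53 x 10^-6/K

5.53 x 10^-6/K


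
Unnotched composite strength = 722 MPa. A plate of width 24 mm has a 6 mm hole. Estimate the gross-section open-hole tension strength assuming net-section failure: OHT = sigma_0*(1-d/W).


OHT = sigma_0*(1-d/W) = 722*(1-6/24) = 541.5 MPa

541.5 MPa


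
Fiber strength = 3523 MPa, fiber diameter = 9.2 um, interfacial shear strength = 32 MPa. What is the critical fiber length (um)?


Lc = sigma_f * d / (2 * tau_i) = 3523 * 9.2 / (2 * 32) = 506.4 um

506.4 um


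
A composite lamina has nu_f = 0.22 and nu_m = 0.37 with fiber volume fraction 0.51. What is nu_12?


nu_12 = nu_f*Vf + nu_m*(1-Vf) = 0.22*0.51 + 0.37*0.49 = 0.2935

0.2935


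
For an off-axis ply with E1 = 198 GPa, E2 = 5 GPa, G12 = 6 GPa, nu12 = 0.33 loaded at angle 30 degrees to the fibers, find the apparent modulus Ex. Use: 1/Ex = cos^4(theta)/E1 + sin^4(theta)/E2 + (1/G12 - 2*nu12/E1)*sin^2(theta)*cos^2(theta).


cos^4(30) = 0.5625, sin^4(30) = 0.0625, sin^2(30)*cos^2(30) = 0.1875
1/G12 - 2*nu12/E1 = 1/6 - 2*0.33/198 = 0.163333 GPa^-1
1/Ex = 0.5625/198 + 0.0625/5 + 0.163333*0.1875 = 0.0459659 GPa^-1
Ex = 21.76 GPa

21.76 GPa


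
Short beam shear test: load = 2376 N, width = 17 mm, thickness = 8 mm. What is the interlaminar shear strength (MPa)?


ILSS = 3F/(4bh) = 3*2376/(4*17*8) = 13.1 MPa

13.1 MPa


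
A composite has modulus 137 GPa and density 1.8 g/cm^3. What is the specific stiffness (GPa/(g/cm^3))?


Specific stiffness = E/rho = 137/1.8 = 76.1 GPa/(g/cm^3)

76.1 GPa/(g/cm^3)


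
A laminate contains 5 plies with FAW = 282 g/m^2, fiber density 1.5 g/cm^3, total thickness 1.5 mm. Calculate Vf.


Vf = n * FAW / (rho_f * h * 1000) = 5 * 282 / (1.5 * 1.5 * 1000) = 0.6267

0.6267


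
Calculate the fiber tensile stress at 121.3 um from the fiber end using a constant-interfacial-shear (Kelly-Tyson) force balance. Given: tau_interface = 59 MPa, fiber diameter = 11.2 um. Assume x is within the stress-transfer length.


Force balance: sigma_f * (pi*d^2/4) = tau * (pi*d) * x  ->  sigma_f = 4 * tau * x / d
sigma_f = 4 * 59 * 121.3 / 11.2 = 2556.0 MPa

2556.0 MPa


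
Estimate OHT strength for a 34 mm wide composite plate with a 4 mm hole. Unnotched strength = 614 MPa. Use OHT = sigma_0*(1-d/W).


OHT = sigma_0*(1-d/W) = 614*(1-4/34) = 541.8 MPa

541.8 MPa


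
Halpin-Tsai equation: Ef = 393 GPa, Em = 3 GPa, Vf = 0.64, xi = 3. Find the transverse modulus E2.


eta = (Ef/Em - 1)/(Ef/Em + xi) = (131.0 - 1)/(131.0 + 3) = 0.9701
E2 = Em*(1+xi*eta*Vf)/(1-eta*Vf) = 22.65 GPa

22.65 GPa


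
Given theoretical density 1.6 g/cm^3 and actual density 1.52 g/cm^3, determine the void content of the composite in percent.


Void% = (rho_theo - rho_actual)/rho_theo * 100 = (1.6 - 1.52)/1.6 * 100 = 5.0%

5.0%


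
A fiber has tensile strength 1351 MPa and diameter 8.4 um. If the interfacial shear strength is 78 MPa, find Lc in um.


Lc = sigma_f * d / (2 * tau_i) = 1351 * 8.4 / (2 * 78) = 72.7 um

72.7 um


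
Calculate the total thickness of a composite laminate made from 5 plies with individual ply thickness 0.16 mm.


h = n * t_ply = 5 * 0.16 = 0.8 mm

0.8 mm


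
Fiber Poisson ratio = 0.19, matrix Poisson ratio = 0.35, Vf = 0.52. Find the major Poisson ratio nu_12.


nu_12 = nu_f*Vf + nu_m*(1-Vf) = 0.19*0.52 + 0.35*0.48 = 0.2668

0.2668


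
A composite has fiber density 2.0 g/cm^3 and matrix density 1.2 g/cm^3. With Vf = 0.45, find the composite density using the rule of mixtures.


rho_c = rho_f*Vf + rho_m*(1-Vf) = 2.0*0.45 + 1.2*0.55 = 1.56 g/cm^3

1.56 g/cm^3


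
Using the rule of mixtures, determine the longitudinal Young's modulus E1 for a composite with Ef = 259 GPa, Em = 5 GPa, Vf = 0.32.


E1 = Ef*Vf + Em*(1-Vf) = 259*0.32 + 5*0.68 = 86.28 GPa

86.28 GPa


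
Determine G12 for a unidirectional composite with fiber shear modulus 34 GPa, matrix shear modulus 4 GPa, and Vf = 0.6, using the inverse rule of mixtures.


1/G12 = Vf/Gf + (1-Vf)/Gm = 0.6/34 + 0.4/4
G12 = 8.5 GPa

8.5 GPa


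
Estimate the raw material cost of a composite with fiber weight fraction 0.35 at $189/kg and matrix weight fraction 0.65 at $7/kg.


Cost = cost_f*Wf + cost_m*Wm = 189*0.35 + 7*0.65 = $70.7/kg

$70.7/kg


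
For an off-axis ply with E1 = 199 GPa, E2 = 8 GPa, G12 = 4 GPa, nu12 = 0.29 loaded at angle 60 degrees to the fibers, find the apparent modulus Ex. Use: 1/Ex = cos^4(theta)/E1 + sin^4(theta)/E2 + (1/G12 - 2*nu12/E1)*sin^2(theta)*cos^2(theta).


cos^4(60) = 0.0625, sin^4(60) = 0.5625, sin^2(60)*cos^2(60) = 0.1875
1/G12 - 2*nu12/E1 = 1/4 - 2*0.29/199 = 0.247085 GPa^-1
1/Ex = 0.0625/199 + 0.5625/8 + 0.247085*0.1875 = 0.1169551 GPa^-1
Ex = 8.55 GPa

8.55 GPa


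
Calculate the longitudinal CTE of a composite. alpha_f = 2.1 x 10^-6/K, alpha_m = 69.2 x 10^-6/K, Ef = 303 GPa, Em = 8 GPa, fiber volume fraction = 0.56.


E1 = Ef*Vf + Em*(1-Vf) = 173.2
alpha_1 = (alpha_f*Ef*Vf + alpha_m*Em*(1-Vf))/E1 = 3.46 x 10^-6/K

3.46 x 10^-6/K


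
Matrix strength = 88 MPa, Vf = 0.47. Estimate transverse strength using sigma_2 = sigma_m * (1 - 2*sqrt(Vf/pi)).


factor = 1 - 2*sqrt(0.47/pi) = 0.2264
sigma_2 = 88 * 0.2264 = 19.93 MPa

19.93 MPa


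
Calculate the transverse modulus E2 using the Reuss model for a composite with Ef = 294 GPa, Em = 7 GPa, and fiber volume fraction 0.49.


1/E2 = Vf/Ef + (1-Vf)/Em = 0.49/294 + 0.51/7
E2 = 13.42 GPa

13.42 GPa


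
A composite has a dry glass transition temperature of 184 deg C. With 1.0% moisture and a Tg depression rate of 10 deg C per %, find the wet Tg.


Tg_wet = Tg_dry - k*moisture = 184 - 10*1.0 = 174.0 deg C

174.0 deg C


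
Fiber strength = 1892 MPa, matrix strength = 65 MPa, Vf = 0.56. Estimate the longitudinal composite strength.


sigma_1 = sigma_f*Vf + sigma_m*(1-Vf) = 1892*0.56 + 65*0.44 = 1088.1 MPa

1088.1 MPa


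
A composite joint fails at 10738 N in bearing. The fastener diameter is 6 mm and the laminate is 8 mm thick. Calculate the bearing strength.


sigma_br = F/(d*h) = 10738/(6*8) = 223.7 MPa

223.7 MPa


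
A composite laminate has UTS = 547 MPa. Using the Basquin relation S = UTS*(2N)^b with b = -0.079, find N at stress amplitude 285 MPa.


N = 0.5 * (S/UTS)^(1/b) = 0.5 * (285/547)^(1/-0.079) = 1918.8979 cycles

1918.8979 cycles


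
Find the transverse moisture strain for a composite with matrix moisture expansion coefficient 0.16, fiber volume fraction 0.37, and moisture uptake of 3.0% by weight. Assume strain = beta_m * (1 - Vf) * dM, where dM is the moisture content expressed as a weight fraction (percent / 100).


dM = 3.0/100 = 0.03
strain = beta_m * (1-Vf) * dM = 0.16 * 0.63 * 0.03 = 0.003024

0.003024


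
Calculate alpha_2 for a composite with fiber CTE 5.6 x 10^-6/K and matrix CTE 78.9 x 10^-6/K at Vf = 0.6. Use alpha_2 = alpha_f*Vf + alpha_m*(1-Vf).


alpha_2 = alpha_f*Vf + alpha_m*(1-Vf) = 5.6*0.6 + 78.9*0.4 = 34.9 x 10^-6/K

34.9 x 10^-6/K


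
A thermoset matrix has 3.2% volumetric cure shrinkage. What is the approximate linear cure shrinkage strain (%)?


Linear shrinkage ≈ vol_shrink/3 = 3.2/3 = 1.067%

1.067%


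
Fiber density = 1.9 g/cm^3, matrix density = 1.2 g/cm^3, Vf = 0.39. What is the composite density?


rho_c = rho_f*Vf + rho_m*(1-Vf) = 1.9*0.39 + 1.2*0.61 = 1.473 g/cm^3

1.473 g/cm^3


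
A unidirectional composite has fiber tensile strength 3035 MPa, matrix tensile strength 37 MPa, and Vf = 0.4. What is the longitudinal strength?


sigma_1 = sigma_f*Vf + sigma_m*(1-Vf) = 3035*0.4 + 37*0.6 = 1236.2 MPa

1236.2 MPa


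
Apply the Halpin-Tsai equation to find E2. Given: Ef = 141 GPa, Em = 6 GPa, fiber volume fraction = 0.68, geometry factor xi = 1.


eta = (Ef/Em - 1)/(Ef/Em + xi) = (23.5 - 1)/(23.5 + 1) = 0.9184
E2 = Em*(1+xi*eta*Vf)/(1-eta*Vf) = 25.96 GPa

25.96 GPa


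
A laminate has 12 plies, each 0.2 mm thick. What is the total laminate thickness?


h = n * t_ply = 12 * 0.2 = 2.4 mm

2.4 mm


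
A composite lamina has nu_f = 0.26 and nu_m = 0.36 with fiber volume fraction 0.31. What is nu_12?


nu_12 = nu_f*Vf + nu_m*(1-Vf) = 0.26*0.31 + 0.36*0.69 = 0.329

0.329


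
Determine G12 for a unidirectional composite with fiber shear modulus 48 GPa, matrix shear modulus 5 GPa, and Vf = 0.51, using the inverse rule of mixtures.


1/G12 = Vf/Gf + (1-Vf)/Gm = 0.51/48 + 0.49/5
G12 = 9.21 GPa

9.21 GPa


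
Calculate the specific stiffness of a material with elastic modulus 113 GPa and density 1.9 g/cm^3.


Specific stiffness = E/rho = 113/1.9 = 59.5 GPa/(g/cm^3)

59.5 GPa/(g/cm^3)


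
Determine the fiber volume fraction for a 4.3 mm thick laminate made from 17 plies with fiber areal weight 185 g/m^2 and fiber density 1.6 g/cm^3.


Vf = n * FAW / (rho_f * h * 1000) = 17 * 185 / (1.6 * 4.3 * 1000) = 0.4571

0.4571


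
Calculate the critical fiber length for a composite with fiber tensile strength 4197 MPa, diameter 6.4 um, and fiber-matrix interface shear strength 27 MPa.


Lc = sigma_f * d / (2 * tau_i) = 4197 * 6.4 / (2 * 27) = 497.4 um

497.4 um


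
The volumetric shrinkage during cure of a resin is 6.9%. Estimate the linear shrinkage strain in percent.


Linear shrinkage ≈ vol_shrink/3 = 6.9/3 = 2.3%

2.3%


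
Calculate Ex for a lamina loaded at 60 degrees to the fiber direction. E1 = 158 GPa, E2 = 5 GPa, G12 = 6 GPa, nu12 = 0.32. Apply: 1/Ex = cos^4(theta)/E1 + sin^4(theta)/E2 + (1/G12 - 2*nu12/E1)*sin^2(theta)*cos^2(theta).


cos^4(60) = 0.0625, sin^4(60) = 0.5625, sin^2(60)*cos^2(60) = 0.1875
1/G12 - 2*nu12/E1 = 1/6 - 2*0.32/158 = 0.162616 GPa^-1
1/Ex = 0.0625/158 + 0.5625/5 + 0.162616*0.1875 = 0.1433861 GPa^-1
Ex = 6.97 GPa

6.97 GPa


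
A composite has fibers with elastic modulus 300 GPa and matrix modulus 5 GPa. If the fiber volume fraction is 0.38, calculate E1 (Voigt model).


E1 = Ef*Vf + Em*(1-Vf) = 300*0.38 + 5*0.62 = 117.1 GPa

117.1 GPa


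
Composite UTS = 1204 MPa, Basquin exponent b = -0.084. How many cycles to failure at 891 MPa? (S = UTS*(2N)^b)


N = 0.5 * (S/UTS)^(1/b) = 0.5 * (891/1204)^(1/-0.084) = 18.0096 cycles

18.0096 cycles


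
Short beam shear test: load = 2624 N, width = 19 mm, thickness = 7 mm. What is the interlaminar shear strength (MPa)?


ILSS = 3F/(4bh) = 3*2624/(4*19*7) = 14.8 MPa

14.8 MPa


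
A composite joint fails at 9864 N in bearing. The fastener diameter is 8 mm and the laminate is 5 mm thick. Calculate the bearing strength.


sigma_br = F/(d*h) = 9864/(8*5) = 246.6 MPa

246.6 MPa


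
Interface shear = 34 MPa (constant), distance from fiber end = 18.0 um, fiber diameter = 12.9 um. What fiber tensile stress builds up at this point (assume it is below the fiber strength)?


Force balance: sigma_f * (pi*d^2/4) = tau * (pi*d) * x  ->  sigma_f = 4 * tau * x / d
sigma_f = 4 * 34 * 18.0 / 12.9 = 189.8 MPa

189.8 MPa


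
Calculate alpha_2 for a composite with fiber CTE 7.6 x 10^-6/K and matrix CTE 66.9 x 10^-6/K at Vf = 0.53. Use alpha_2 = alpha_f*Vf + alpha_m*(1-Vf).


alpha_2 = alpha_f*Vf + alpha_m*(1-Vf) = 7.6*0.53 + 66.9*0.47 = 35.5 x 10^-6/K

35.5 x 10^-6/K


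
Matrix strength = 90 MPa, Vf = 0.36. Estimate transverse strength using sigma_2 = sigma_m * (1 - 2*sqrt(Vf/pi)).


factor = 1 - 2*sqrt(0.36/pi) = 0.323
sigma_2 = 90 * 0.323 = 29.07 MPa

29.07 MPa


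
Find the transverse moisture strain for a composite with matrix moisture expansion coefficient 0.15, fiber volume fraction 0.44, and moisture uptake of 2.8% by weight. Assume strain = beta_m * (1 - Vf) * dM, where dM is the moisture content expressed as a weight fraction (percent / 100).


dM = 2.8/100 = 0.028
strain = beta_m * (1-Vf) * dM = 0.15 * 0.56 * 0.028 = 0.002352

0.002352


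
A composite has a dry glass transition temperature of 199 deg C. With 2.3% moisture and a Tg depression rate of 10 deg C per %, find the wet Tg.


Tg_wet = Tg_dry - k*moisture = 199 - 10*2.3 = 176.0 deg C

176.0 deg C


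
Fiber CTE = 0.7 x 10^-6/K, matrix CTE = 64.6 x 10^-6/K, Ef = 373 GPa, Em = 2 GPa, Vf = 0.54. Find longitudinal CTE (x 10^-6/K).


E1 = Ef*Vf + Em*(1-Vf) = 202.34
alpha_1 = (alpha_f*Ef*Vf + alpha_m*Em*(1-Vf))/E1 = 0.99 x 10^-6/K

0.99 x 10^-6/K


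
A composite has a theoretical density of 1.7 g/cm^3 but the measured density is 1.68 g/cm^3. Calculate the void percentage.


Void% = (rho_theo - rho_actual)/rho_theo * 100 = (1.7 - 1.68)/1.7 * 100 = 1.18%

1.18%


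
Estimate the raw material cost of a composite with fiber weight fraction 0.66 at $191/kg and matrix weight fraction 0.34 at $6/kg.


Cost = cost_f*Wf + cost_m*Wm = 191*0.66 + 6*0.34 = $128.1/kg

$128.1/kg


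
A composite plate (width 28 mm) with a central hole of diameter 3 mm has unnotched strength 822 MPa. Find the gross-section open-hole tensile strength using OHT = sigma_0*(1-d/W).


OHT = sigma_0*(1-d/W) = 822*(1-3/28) = 733.9 MPa

733.9 MPa


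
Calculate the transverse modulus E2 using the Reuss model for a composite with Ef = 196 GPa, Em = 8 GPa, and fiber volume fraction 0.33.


1/E2 = Vf/Ef + (1-Vf)/Em = 0.33/196 + 0.67/8
E2 = 11.7 GPa

11.7 GPa


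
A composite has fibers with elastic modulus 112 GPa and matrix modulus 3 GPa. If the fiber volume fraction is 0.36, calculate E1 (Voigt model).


E1 = Ef*Vf + Em*(1-Vf) = 112*0.36 + 3*0.64 = 42.24 GPa

42.24 GPa


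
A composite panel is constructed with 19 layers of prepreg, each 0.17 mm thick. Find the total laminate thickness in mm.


h = n * t_ply = 19 * 0.17 = 3.23 mm

3.23 mm


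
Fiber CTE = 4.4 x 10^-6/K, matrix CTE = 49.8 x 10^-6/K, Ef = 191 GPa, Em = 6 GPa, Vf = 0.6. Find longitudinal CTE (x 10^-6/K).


E1 = Ef*Vf + Em*(1-Vf) = 117.0
alpha_1 = (alpha_f*Ef*Vf + alpha_m*Em*(1-Vf))/E1 = 5.33 x 10^-6/K

5.33 x 10^-6/K


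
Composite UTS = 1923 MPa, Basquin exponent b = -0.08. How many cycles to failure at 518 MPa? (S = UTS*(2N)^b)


N = 0.5 * (S/UTS)^(1/b) = 0.5 * (518/1923)^(1/-0.08) = 6.6007e+06 cycles

6.6007e+06 cycles


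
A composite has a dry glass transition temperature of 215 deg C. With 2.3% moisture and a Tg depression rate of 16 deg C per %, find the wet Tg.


Tg_wet = Tg_dry - k*moisture = 215 - 16*2.3 = 178.2 deg C

178.2 deg C


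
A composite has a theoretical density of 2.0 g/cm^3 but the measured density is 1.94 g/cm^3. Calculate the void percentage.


Void% = (rho_theo - rho_actual)/rho_theo * 100 = (2.0 - 1.94)/2.0 * 100 = 3.0%

3.0%


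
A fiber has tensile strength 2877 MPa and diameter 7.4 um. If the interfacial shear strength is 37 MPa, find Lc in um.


Lc = sigma_f * d / (2 * tau_i) = 2877 * 7.4 / (2 * 37) = 287.7 um

287.7 um


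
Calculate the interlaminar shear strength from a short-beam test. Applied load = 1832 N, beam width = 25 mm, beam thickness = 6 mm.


ILSS = 3F/(4bh) = 3*1832/(4*25*6) = 9.16 MPa

9.16 MPa


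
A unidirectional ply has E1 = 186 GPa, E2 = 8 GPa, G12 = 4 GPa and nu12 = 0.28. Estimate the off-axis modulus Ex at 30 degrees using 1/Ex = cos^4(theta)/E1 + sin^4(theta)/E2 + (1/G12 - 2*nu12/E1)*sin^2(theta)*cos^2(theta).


cos^4(30) = 0.5625, sin^4(30) = 0.0625, sin^2(30)*cos^2(30) = 0.1875
1/G12 - 2*nu12/E1 = 1/4 - 2*0.28/186 = 0.246989 GPa^-1
1/Ex = 0.5625/186 + 0.0625/8 + 0.246989*0.1875 = 0.0571472 GPa^-1
Ex = 17.5 GPa

17.5 GPa


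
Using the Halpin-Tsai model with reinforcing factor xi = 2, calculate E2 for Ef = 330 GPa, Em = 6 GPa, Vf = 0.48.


eta = (Ef/Em - 1)/(Ef/Em + xi) = (55.0 - 1)/(55.0 + 2) = 0.9474
E2 = Em*(1+xi*eta*Vf)/(1-eta*Vf) = 21.01 GPa

21.01 GPa


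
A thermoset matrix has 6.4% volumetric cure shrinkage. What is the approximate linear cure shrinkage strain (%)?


Linear shrinkage ≈ vol_shrink/3 = 6.4/3 = 2.133%

2.133%


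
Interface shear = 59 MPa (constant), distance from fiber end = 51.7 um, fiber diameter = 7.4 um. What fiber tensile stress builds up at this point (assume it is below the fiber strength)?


Force balance: sigma_f * (pi*d^2/4) = tau * (pi*d) * x  ->  sigma_f = 4 * tau * x / d
sigma_f = 4 * 59 * 51.7 / 7.4 = 1648.8 MPa

1648.8 MPa


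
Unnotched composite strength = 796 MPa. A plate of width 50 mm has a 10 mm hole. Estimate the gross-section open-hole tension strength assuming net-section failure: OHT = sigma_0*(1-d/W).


OHT = sigma_0*(1-d/W) = 796*(1-10/50) = 636.8 MPa

636.8 MPa


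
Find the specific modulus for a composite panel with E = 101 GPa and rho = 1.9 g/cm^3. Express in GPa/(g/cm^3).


Specific stiffness = E/rho = 101/1.9 = 53.2 GPa/(g/cm^3)

53.2 GPa/(g/cm^3)


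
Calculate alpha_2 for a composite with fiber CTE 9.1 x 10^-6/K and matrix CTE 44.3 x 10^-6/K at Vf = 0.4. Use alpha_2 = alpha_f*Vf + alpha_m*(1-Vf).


alpha_2 = alpha_f*Vf + alpha_m*(1-Vf) = 9.1*0.4 + 44.3*0.6 = 30.2 x 10^-6/K

30.2 x 10^-6/K


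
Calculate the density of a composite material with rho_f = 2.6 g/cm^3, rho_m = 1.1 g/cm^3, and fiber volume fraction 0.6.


rho_c = rho_f*Vf + rho_m*(1-Vf) = 2.6*0.6 + 1.1*0.4 = 2.0 g/cm^3

2.0 g/cm^3


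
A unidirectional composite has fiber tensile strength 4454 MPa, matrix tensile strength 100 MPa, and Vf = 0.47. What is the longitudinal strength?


sigma_1 = sigma_f*Vf + sigma_m*(1-Vf) = 4454*0.47 + 100*0.53 = 2146.4 MPa

2146.4 MPa


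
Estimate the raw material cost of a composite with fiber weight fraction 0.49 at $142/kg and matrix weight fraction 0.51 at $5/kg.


Cost = cost_f*Wf + cost_m*Wm = 142*0.49 + 5*0.51 = $72.13/kg

$72.13/kg


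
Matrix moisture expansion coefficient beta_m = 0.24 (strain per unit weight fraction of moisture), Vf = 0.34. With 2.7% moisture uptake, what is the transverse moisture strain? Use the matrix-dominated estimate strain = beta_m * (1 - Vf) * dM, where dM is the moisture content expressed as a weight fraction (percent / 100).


dM = 2.7/100 = 0.027
strain = beta_m * (1-Vf) * dM = 0.24 * 0.66 * 0.027 = 0.0042768

0.0042768


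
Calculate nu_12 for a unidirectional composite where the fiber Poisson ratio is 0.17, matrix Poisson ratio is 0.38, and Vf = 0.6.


nu_12 = nu_f*Vf + nu_m*(1-Vf) = 0.17*0.6 + 0.38*0.4 = 0.254

0.254


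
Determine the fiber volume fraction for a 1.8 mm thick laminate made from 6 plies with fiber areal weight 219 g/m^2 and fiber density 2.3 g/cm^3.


Vf = n * FAW / (rho_f * h * 1000) = 6 * 219 / (2.3 * 1.8 * 1000) = 0.3174

0.3174


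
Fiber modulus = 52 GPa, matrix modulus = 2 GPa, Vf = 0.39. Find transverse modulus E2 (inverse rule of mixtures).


1/E2 = Vf/Ef + (1-Vf)/Em = 0.39/52 + 0.61/2
E2 = 3.2 GPa

3.2 GPa


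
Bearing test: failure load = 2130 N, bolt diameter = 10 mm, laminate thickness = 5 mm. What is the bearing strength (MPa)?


sigma_br = F/(d*h) = 2130/(10*5) = 42.6 MPa

42.6 MPa


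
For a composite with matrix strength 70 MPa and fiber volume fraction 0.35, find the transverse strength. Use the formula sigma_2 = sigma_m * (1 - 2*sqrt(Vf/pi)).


factor = 1 - 2*sqrt(0.35/pi) = 0.3324
sigma_2 = 70 * 0.3324 = 23.27 MPa

23.27 MPa


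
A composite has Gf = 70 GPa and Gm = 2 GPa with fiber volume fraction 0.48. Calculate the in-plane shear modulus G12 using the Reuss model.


1/G12 = Vf/Gf + (1-Vf)/Gm = 0.48/70 + 0.52/2
G12 = 3.75 GPa

3.75 GPa


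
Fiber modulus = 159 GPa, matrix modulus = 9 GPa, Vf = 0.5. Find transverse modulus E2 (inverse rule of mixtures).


1/E2 = Vf/Ef + (1-Vf)/Em = 0.5/159 + 0.5/9
E2 = 17.04 GPa

17.04 GPa


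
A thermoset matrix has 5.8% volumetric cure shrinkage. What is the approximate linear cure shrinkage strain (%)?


Linear shrinkage ≈ vol_shrink/3 = 5.8/3 = 1.933%

1.933%


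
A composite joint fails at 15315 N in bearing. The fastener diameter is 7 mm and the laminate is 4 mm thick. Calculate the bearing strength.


sigma_br = F/(d*h) = 15315/(7*4) = 547.0 MPa

547.0 MPa


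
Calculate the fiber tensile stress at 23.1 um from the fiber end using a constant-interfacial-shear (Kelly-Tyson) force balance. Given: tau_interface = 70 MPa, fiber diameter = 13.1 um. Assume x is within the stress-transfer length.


Force balance: sigma_f * (pi*d^2/4) = tau * (pi*d) * x  ->  sigma_f = 4 * tau * x / d
sigma_f = 4 * 70 * 23.1 / 13.1 = 493.7 MPa

493.7 MPa


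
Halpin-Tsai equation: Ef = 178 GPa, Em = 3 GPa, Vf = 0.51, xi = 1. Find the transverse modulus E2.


eta = (Ef/Em - 1)/(Ef/Em + xi) = (59.3333 - 1)/(59.3333 + 1) = 0.9669
E2 = Em*(1+xi*eta*Vf)/(1-eta*Vf) = 8.84 GPa

8.84 GPa


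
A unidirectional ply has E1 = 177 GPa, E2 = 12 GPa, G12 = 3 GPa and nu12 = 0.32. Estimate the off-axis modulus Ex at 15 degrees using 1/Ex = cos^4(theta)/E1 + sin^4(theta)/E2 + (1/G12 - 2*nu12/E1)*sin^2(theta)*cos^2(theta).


cos^4(15) = 0.870513, sin^4(15) = 0.004487, sin^2(15)*cos^2(15) = 0.0625
1/G12 - 2*nu12/E1 = 1/3 - 2*0.32/177 = 0.329718 GPa^-1
1/Ex = 0.870513/177 + 0.004487/12 + 0.329718*0.0625 = 0.0258994 GPa^-1
Ex = 38.61 GPa

38.61 GPa


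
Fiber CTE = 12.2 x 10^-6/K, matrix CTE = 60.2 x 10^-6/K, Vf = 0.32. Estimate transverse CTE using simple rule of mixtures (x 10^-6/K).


alpha_2 = alpha_f*Vf + alpha_m*(1-Vf) = 12.2*0.32 + 60.2*0.68 = 44.8 x 10^-6/K

44.8 x 10^-6/K


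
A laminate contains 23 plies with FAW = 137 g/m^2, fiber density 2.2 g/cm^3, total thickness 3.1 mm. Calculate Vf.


Vf = n * FAW / (rho_f * h * 1000) = 23 * 137 / (2.2 * 3.1 * 1000) = 0.462

0.462


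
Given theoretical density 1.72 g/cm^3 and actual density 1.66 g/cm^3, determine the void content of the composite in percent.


Void% = (rho_theo - rho_actual)/rho_theo * 100 = (1.72 - 1.66)/1.72 * 100 = 3.49%

3.49%


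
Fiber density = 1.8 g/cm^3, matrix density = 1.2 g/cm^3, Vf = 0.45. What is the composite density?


rho_c = rho_f*Vf + rho_m*(1-Vf) = 1.8*0.45 + 1.2*0.55 = 1.47 g/cm^3

1.47 g/cm^3


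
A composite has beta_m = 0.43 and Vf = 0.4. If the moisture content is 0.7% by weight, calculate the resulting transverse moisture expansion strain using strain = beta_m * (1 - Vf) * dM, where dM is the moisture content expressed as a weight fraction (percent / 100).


dM = 0.7/100 = 0.007
strain = beta_m * (1-Vf) * dM = 0.43 * 0.6 * 0.007 = 0.001806

0.001806


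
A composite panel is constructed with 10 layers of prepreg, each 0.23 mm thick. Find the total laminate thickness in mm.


h = n * t_ply = 10 * 0.23 = 2.3 mm

2.3 mm


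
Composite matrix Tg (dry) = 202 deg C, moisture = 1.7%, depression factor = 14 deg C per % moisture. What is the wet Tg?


Tg_wet = Tg_dry - k*moisture = 202 - 14*1.7 = 178.2 deg C

178.2 deg C


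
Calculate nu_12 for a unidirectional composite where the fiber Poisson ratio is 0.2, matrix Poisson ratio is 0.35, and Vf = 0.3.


nu_12 = nu_f*Vf + nu_m*(1-Vf) = 0.2*0.3 + 0.35*0.7 = 0.305

0.305


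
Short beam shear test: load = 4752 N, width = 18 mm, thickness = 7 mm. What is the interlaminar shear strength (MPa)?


ILSS = 3F/(4bh) = 3*4752/(4*18*7) = 28.29 MPa

28.29 MPa


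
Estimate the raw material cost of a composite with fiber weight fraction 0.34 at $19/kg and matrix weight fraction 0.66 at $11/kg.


Cost = cost_f*Wf + cost_m*Wm = 19*0.34 + 11*0.66 = $13.72/kg

$13.72/kg


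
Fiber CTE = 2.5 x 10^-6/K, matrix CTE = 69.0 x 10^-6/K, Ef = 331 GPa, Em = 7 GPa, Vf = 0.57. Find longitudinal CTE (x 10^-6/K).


E1 = Ef*Vf + Em*(1-Vf) = 191.68
alpha_1 = (alpha_f*Ef*Vf + alpha_m*Em*(1-Vf))/E1 = 3.54 x 10^-6/K

3.54 x 10^-6/K


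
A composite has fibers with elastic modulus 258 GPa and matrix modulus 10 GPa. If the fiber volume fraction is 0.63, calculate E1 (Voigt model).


E1 = Ef*Vf + Em*(1-Vf) = 258*0.63 + 10*0.37 = 166.24 GPa

166.24 GPa


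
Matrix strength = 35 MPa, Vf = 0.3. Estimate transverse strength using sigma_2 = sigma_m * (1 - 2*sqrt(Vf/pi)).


factor = 1 - 2*sqrt(0.3/pi) = 0.382
sigma_2 = 35 * 0.382 = 13.37 MPa

13.37 MPa


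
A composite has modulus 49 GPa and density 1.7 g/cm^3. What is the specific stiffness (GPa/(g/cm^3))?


Specific stiffness = E/rho = 49/1.7 = 28.8 GPa/(g/cm^3)

28.8 GPa/(g/cm^3)


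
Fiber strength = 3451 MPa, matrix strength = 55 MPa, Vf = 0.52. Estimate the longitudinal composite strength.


sigma_1 = sigma_f*Vf + sigma_m*(1-Vf) = 3451*0.52 + 55*0.48 = 1820.9 MPa

1820.9 MPa


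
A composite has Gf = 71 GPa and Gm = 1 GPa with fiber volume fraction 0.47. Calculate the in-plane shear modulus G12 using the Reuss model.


1/G12 = Vf/Gf + (1-Vf)/Gm = 0.47/71 + 0.53/1
G12 = 1.86 GPa

1.86 GPa


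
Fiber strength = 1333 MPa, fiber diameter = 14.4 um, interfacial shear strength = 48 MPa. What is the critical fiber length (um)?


Lc = sigma_f * d / (2 * tau_i) = 1333 * 14.4 / (2 * 48) = 200.0 um

200.0 um


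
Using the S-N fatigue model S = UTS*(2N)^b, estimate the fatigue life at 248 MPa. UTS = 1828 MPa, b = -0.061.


N = 0.5 * (S/UTS)^(1/b) = 0.5 * (248/1828)^(1/-0.061) = 8.3307e+13 cycles

8.3307e+13 cycles


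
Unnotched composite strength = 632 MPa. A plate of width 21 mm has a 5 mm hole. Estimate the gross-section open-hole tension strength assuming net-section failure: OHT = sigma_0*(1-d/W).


OHT = sigma_0*(1-d/W) = 632*(1-5/21) = 481.5 MPa

481.5 MPa


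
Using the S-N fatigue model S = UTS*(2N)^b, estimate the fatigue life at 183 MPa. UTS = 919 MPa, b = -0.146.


N = 0.5 * (S/UTS)^(1/b) = 0.5 * (183/919)^(1/-0.146) = 31579.9362 cycles

31579.9362 cycles


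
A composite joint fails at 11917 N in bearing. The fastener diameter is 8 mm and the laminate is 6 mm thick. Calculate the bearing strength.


sigma_br = F/(d*h) = 11917/(8*6) = 248.3 MPa

248.3 MPa


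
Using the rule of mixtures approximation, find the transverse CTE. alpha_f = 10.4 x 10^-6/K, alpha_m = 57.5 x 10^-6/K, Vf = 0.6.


alpha_2 = alpha_f*Vf + alpha_m*(1-Vf) = 10.4*0.6 + 57.5*0.4 = 29.2 x 10^-6/K

29.2 x 10^-6/K


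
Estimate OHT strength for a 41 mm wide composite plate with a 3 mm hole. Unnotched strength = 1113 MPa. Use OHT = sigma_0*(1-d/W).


OHT = sigma_0*(1-d/W) = 1113*(1-3/41) = 1031.6 MPa

1031.6 MPa


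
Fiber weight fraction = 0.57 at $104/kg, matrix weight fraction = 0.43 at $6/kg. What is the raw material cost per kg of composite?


Cost = cost_f*Wf + cost_m*Wm = 104*0.57 + 6*0.43 = $61.86/kg

$61.86/kg


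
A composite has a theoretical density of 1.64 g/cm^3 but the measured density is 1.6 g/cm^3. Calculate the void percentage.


Void% = (rho_theo - rho_actual)/rho_theo * 100 = (1.64 - 1.6)/1.64 * 100 = 2.44%

2.44%


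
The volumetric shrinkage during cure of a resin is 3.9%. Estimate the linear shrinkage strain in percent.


Linear shrinkage ≈ vol_shrink/3 = 3.9/3 = 1.3%

1.3%


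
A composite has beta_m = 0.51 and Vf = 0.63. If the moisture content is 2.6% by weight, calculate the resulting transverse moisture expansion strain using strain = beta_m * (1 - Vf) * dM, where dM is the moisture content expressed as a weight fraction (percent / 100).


dM = 2.6/100 = 0.026
strain = beta_m * (1-Vf) * dM = 0.51 * 0.37 * 0.026 = 0.0049062

0.0049062


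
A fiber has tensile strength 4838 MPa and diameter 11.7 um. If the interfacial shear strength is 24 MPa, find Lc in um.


Lc = sigma_f * d / (2 * tau_i) = 4838 * 11.7 / (2 * 24) = 1179.3 um

1179.3 um


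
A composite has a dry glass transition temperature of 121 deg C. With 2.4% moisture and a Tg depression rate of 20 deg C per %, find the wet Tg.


Tg_wet = Tg_dry - k*moisture = 121 - 20*2.4 = 73.0 deg C

73.0 deg C


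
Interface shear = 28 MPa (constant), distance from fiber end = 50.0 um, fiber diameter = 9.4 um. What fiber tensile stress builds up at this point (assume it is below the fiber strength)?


Force balance: sigma_f * (pi*d^2/4) = tau * (pi*d) * x  ->  sigma_f = 4 * tau * x / d
sigma_f = 4 * 28 * 50.0 / 9.4 = 595.7 MPa

595.7 MPa


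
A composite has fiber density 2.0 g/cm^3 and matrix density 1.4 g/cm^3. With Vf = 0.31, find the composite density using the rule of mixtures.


rho_c = rho_f*Vf + rho_m*(1-Vf) = 2.0*0.31 + 1.4*0.69 = 1.586 g/cm^3

1.586 g/cm^3


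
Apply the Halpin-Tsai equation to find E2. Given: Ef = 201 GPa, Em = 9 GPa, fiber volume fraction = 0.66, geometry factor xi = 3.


eta = (Ef/Em - 1)/(Ef/Em + xi) = (22.3333 - 1)/(22.3333 + 3) = 0.8421
E2 = Em*(1+xi*eta*Vf)/(1-eta*Vf) = 54.04 GPa

54.04 GPa


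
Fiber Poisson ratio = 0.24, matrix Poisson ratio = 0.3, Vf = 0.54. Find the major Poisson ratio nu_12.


nu_12 = nu_f*Vf + nu_m*(1-Vf) = 0.24*0.54 + 0.3*0.46 = 0.2676

0.2676


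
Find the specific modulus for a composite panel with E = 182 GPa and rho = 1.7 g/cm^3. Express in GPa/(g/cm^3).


Specific stiffness = E/rho = 182/1.7 = 107.1 GPa/(g/cm^3)

107.1 GPa/(g/cm^3)


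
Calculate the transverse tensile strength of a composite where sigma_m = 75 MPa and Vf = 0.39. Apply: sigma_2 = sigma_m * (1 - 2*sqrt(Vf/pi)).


factor = 1 - 2*sqrt(0.39/pi) = 0.2953
sigma_2 = 75 * 0.2953 = 22.15 MPa

22.15 MPa


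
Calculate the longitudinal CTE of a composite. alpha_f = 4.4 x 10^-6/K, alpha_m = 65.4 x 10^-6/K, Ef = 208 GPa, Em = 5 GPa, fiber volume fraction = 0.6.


E1 = Ef*Vf + Em*(1-Vf) = 126.8
alpha_1 = (alpha_f*Ef*Vf + alpha_m*Em*(1-Vf))/E1 = 5.36 x 10^-6/K

5.36 x 10^-6/K


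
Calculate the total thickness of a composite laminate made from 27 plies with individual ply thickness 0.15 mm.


h = n * t_ply = 27 * 0.15 = 4.05 mm

4.05 mm


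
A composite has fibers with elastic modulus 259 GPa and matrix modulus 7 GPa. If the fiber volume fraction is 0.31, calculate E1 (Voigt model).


E1 = Ef*Vf + Em*(1-Vf) = 259*0.31 + 7*0.69 = 85.12 GPa

85.12 GPa


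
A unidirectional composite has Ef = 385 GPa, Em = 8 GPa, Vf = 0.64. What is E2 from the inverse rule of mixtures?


1/E2 = Vf/Ef + (1-Vf)/Em = 0.64/385 + 0.36/8
E2 = 21.43 GPa

21.43 GPa


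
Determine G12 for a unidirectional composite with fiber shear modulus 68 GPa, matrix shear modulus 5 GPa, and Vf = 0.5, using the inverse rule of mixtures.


1/G12 = Vf/Gf + (1-Vf)/Gm = 0.5/68 + 0.5/5
G12 = 9.32 GPa

9.32 GPa


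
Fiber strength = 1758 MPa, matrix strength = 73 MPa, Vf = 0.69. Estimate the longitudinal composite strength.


sigma_1 = sigma_f*Vf + sigma_m*(1-Vf) = 1758*0.69 + 73*0.31 = 1235.7 MPa

1235.7 MPa


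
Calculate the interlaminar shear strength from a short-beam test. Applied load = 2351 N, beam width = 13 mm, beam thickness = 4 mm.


ILSS = 3F/(4bh) = 3*2351/(4*13*4) = 33.91 MPa

33.91 MPa


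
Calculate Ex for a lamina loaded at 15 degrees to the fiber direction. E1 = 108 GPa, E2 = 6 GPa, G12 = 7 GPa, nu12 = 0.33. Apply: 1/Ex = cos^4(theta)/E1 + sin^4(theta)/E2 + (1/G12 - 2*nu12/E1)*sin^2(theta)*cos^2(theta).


cos^4(15) = 0.870513, sin^4(15) = 0.004487, sin^2(15)*cos^2(15) = 0.0625
1/G12 - 2*nu12/E1 = 1/7 - 2*0.33/108 = 0.136746 GPa^-1
1/Ex = 0.870513/108 + 0.004487/6 + 0.136746*0.0625 = 0.0173548 GPa^-1
Ex = 57.62 GPa

57.62 GPa


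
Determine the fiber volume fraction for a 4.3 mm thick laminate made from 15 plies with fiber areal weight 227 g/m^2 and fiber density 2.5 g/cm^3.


Vf = n * FAW / (rho_f * h * 1000) = 15 * 227 / (2.5 * 4.3 * 1000) = 0.3167

0.3167


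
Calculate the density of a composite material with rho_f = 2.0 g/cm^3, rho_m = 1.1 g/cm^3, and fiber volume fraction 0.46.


rho_c = rho_f*Vf + rho_m*(1-Vf) = 2.0*0.46 + 1.1*0.54 = 1.514 g/cm^3

1.514 g/cm^3


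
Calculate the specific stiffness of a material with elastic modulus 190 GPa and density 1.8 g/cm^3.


Specific stiffness = E/rho = 190/1.8 = 105.6 GPa/(g/cm^3)

105.6 GPa/(g/cm^3)


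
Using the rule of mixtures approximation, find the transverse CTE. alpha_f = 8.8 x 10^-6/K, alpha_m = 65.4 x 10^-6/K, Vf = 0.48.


alpha_2 = alpha_f*Vf + alpha_m*(1-Vf) = 8.8*0.48 + 65.4*0.52 = 38.2 x 10^-6/K

38.2 x 10^-6/K


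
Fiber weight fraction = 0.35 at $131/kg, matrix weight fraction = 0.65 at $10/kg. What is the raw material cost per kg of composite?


Cost = cost_f*Wf + cost_m*Wm = 131*0.35 + 10*0.65 = $52.35/kg

$52.35/kg


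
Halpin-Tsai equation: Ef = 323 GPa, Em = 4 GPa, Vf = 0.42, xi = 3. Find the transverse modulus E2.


eta = (Ef/Em - 1)/(Ef/Em + xi) = (80.75 - 1)/(80.75 + 3) = 0.9522
E2 = Em*(1+xi*eta*Vf)/(1-eta*Vf) = 14.66 GPa

14.66 GPa


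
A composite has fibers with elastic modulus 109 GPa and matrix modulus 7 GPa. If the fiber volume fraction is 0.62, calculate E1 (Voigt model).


E1 = Ef*Vf + Em*(1-Vf) = 109*0.62 + 7*0.38 = 70.24 GPa

70.24 GPa


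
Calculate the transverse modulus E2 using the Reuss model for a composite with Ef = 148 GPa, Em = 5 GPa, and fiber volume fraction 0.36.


1/E2 = Vf/Ef + (1-Vf)/Em = 0.36/148 + 0.64/5
E2 = 7.67 GPa

7.67 GPa


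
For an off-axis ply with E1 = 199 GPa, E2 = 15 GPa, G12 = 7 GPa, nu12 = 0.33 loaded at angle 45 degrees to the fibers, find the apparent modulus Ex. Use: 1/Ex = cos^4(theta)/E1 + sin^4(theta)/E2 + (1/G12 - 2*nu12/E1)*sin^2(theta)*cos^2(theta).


cos^4(45) = 0.25, sin^4(45) = 0.25, sin^2(45)*cos^2(45) = 0.25
1/G12 - 2*nu12/E1 = 1/7 - 2*0.33/199 = 0.139541 GPa^-1
1/Ex = 0.25/199 + 0.25/15 + 0.139541*0.25 = 0.0528081 GPa^-1
Ex = 18.94 GPa

18.94 GPa


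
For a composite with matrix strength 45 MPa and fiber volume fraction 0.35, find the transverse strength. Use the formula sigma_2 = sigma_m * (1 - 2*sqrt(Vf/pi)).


factor = 1 - 2*sqrt(0.35/pi) = 0.3324
sigma_2 = 45 * 0.3324 = 14.96 MPa

14.96 MPa


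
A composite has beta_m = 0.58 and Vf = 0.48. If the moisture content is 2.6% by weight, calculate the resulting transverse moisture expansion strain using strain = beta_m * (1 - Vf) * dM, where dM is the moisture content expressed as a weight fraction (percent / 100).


dM = 2.6/100 = 0.026
strain = beta_m * (1-Vf) * dM = 0.58 * 0.52 * 0.026 = 0.0078416

0.0078416


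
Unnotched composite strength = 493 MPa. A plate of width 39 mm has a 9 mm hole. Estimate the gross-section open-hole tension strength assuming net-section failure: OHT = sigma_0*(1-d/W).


OHT = sigma_0*(1-d/W) = 493*(1-9/39) = 379.2 MPa

379.2 MPa


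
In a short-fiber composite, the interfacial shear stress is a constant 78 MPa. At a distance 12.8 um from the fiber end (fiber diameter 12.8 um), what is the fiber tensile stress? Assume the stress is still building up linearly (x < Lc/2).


Force balance: sigma_f * (pi*d^2/4) = tau * (pi*d) * x  ->  sigma_f = 4 * tau * x / d
sigma_f = 4 * 78 * 12.8 / 12.8 = 312.0 MPa

312.0 MPa


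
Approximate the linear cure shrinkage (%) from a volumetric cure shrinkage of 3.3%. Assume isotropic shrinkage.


Linear shrinkage ≈ vol_shrink/3 = 3.3/3 = 1.1%

1.1%


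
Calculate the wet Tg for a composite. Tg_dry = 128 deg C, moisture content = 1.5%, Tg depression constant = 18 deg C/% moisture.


Tg_wet = Tg_dry - k*moisture = 128 - 18*1.5 = 101.0 deg C

101.0 deg C


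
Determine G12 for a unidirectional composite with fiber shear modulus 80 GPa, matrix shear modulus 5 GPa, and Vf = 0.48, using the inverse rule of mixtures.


1/G12 = Vf/Gf + (1-Vf)/Gm = 0.48/80 + 0.52/5
G12 = 9.09 GPa

9.09 GPa


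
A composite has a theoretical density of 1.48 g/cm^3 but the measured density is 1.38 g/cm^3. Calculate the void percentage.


Void% = (rho_theo - rho_actual)/rho_theo * 100 = (1.48 - 1.38)/1.48 * 100 = 6.76%

6.76%
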